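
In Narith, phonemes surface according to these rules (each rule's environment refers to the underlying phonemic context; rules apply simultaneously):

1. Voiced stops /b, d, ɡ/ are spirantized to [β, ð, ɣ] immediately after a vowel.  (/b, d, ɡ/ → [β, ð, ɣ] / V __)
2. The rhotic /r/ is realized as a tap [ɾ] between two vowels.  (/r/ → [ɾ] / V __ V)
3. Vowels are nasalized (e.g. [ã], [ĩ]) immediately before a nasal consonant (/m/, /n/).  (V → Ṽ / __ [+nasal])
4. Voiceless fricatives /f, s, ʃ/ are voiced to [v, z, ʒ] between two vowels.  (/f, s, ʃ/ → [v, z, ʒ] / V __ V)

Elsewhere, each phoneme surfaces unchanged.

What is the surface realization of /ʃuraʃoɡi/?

/ʃ/ (word-initial) fails the environment for rule 4, so it stays [ʃ].
/u/ (between /ʃ/ and /r/) is in the target of rule 3 but the environment (before a nasal consonant) is not met → [u].
/r/ (between /u/ and /a/): between two vowels, so rule 2 applies → [ɾ].
/a/ (between /r/ and /ʃ/) fails the environment for rule 3, so it stays [a].
Rule 4 applies to /ʃ/ (between /a/ and /o/: between two vowels) → [ʒ].
/o/ (between /ʃ/ and /ɡ/) fails the environment for rule 3, so it stays [o].
Rule 1 applies to /ɡ/ (between /o/ and /i/: immediately after a vowel) → [ɣ].
/i/ (word-final) fails the environment for rule 3, so it stays [i].

[ʃuɾaʒoɣi]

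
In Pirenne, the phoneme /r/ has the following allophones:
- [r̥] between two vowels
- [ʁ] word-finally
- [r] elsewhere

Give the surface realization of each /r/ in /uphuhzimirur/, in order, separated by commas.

Occurrence 1 (position 10): between two vowels → [r̥].
Occurrence 2 (position 12): word-finally → [ʁ].

[r̥], [ʁ]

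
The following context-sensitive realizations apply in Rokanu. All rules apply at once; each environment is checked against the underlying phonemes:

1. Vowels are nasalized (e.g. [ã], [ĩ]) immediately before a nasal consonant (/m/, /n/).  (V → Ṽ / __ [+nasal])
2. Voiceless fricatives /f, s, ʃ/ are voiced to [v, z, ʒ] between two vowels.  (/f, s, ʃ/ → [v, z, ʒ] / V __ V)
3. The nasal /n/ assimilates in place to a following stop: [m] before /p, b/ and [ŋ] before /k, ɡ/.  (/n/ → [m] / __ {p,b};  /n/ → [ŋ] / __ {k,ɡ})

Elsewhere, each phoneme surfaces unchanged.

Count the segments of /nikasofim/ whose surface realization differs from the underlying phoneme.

Segments that undergo a rule: /s/ → [z] (rule 2); /f/ → [v] (rule 2); /i/ → [ĩ] (rule 1).
All other segments surface unchanged.

3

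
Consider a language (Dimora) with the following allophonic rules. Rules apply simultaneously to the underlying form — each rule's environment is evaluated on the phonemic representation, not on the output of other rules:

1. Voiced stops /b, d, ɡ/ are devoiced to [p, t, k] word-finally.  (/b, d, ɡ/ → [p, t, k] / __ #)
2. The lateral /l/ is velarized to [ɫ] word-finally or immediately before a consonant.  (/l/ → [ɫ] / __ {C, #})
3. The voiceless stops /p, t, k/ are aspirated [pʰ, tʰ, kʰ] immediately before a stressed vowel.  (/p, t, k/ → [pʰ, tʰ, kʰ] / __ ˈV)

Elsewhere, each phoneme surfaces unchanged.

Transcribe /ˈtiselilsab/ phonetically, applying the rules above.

[ˈtʰiseliɫsap]

/t/ — word-initial, immediately before a stressed vowel — surfaces as [tʰ] (rule 3).
/i/ stays [i].
/s/ (between /i/ and /e/) is unaffected → [s].
/e/ (between /s/ and /l/): no rule targets it → [e].
/l/ (between /e/ and /i/) is in the target of rule 2 but the environment (word-finally or immediately before a consonant) is not met → [l].
/i/ — not in any rule's target class → [i].
/l/ — between /i/ and /s/, word-finally or immediately before a consonant — surfaces as [ɫ] (rule 2).
/s/ (between /l/ and /a/) is unaffected → [s].
/a/ stays [a].
/b/ (word-final): word-finally, so rule 1 applies → [p].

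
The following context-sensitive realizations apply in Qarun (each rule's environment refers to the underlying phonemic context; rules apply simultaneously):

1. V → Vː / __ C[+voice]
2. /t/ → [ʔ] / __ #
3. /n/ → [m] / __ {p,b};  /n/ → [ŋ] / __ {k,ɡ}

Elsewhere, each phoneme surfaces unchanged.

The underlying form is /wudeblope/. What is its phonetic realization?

/u/ — between /w/ and /d/, before a voiced consonant — surfaces as [uː] (rule 1).
/e/ — between /d/ and /b/, before a voiced consonant — surfaces as [eː] (rule 1).
/o/ (between /l/ and /p/) fails the environment for rule 1, so it stays [o].
/e/ (word-final): rule 1 targets it, but not before a voiced consonant → unchanged [e].

[wuːdeːblope]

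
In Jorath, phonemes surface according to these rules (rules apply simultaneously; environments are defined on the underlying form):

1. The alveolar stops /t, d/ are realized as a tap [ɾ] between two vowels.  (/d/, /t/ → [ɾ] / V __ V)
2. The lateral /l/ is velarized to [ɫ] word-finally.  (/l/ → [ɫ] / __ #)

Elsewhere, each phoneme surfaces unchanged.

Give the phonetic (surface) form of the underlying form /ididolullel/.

/d/ meets the environment for rule 1 (between two vowels) → [ɾ].
/d/ meets the environment for rule 1 (between two vowels) → [ɾ].
/l/ (between /o/ and /u/) fails the environment for rule 2, so it stays [l].
/l/ (between /u/ and /l/) is in the target of rule 2 but the environment (word-finally) is not met → [l].
/l/ (between /l/ and /e/) fails the environment for rule 2, so it stays [l].
/l/ meets the environment for rule 2 (word-finally) → [ɫ].

[iɾiɾolulleɫ]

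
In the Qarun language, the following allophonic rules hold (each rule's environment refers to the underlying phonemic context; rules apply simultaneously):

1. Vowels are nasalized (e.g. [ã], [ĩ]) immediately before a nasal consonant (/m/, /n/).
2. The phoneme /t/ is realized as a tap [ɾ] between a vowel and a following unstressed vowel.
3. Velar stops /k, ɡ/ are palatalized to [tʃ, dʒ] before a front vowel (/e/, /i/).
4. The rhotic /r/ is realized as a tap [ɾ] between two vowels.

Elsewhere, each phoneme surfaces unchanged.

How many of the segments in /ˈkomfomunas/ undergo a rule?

3

Segments that undergo a rule: /o/ → [õ] (rule 1); /o/ → [õ] (rule 1); /u/ → [ũ] (rule 1).
All other segments surface unchanged.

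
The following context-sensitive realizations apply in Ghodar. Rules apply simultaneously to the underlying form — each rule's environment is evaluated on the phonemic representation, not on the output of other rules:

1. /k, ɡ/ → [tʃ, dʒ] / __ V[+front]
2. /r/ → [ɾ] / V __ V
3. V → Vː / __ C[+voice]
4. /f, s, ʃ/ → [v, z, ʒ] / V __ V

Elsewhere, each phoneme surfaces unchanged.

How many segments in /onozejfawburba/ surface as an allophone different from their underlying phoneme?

Segments that undergo a rule: /o/ → [oː] (rule 3); /o/ → [oː] (rule 3); /e/ → [eː] (rule 3); /a/ → [aː] (rule 3); /u/ → [uː] (rule 3).
All other segments surface unchanged.

5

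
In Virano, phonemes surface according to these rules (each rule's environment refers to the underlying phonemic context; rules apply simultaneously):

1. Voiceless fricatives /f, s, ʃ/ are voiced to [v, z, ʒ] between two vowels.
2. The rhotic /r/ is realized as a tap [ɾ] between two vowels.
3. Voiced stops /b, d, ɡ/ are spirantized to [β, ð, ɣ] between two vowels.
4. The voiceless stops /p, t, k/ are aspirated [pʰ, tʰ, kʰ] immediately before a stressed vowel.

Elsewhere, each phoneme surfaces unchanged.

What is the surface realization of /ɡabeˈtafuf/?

[ɡaβeˈtʰavuf]

/ɡ/ — word-initial; rule 3 does not apply here → [ɡ].
/a/ (between /ɡ/ and /b/) is unaffected → [a].
/b/ (between /a/ and /e/) occurs between two vowels → [β] by rule 3.
/e/ (between /b/ and /t/): no rule targets it → [e].
/t/ — between /e/ and /a/, immediately before a stressed vowel — surfaces as [tʰ] (rule 4).
/a/ — not in any rule's target class → [a].
/f/ (between /a/ and /u/): between two vowels, so rule 1 applies → [v].
/u/ — not in any rule's target class → [u].
/f/ (word-final) is in the target of rule 1 but the environment (between two vowels) is not met → [f].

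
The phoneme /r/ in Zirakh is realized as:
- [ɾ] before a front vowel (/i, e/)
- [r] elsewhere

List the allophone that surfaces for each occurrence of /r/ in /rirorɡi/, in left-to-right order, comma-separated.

Occurrence 1 (position 1): before a front vowel (/i, e/) → [ɾ].
Occurrence 2 (position 3): no conditioning environment matches → elsewhere allophone [r].
Occurrence 3 (position 5): no conditioning environment matches → elsewhere allophone [r].

[ɾ], [r], [r]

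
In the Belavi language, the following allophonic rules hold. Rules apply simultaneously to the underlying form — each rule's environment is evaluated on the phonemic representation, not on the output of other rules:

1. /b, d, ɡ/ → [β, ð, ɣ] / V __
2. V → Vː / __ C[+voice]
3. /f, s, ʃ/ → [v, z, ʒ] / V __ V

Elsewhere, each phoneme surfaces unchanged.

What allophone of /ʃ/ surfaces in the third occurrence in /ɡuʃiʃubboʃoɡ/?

/ʃ/ (between /o/ and /o/): between two vowels, so rule 3 applies → [ʒ].

[ʒ]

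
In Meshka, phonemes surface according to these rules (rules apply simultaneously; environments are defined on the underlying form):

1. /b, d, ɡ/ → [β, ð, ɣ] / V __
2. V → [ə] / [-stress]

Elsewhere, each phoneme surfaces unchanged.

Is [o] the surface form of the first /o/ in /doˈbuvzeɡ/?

No

/o/ — between /d/ and /b/, in an unstressed syllable — surfaces as [ə] (rule 2).
The actual realization is [ə], not [o].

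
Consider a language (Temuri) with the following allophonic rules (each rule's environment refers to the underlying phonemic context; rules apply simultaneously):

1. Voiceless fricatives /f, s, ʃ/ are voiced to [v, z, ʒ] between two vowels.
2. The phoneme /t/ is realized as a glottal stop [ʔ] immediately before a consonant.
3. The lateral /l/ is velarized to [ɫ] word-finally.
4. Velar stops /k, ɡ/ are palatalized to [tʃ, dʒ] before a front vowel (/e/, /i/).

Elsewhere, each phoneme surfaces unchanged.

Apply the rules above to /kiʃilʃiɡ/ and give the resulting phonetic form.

[tʃiʒilʃiɡ]

/k/ — word-initial, before a front vowel — surfaces as [tʃ] (rule 4).
/i/ stays [i].
/ʃ/ meets the environment for rule 1 (between two vowels) → [ʒ].
/i/ (between /ʃ/ and /l/) is unaffected → [i].
/l/ (between /i/ and /ʃ/) fails the environment for rule 3, so it stays [l].
/ʃ/ (between /l/ and /i/) is in the target of rule 1 but the environment (between two vowels) is not met → [ʃ].
/i/ — not in any rule's target class → [i].
/ɡ/ (word-final): rule 4 targets it, but not before a front vowel → unchanged [ɡ].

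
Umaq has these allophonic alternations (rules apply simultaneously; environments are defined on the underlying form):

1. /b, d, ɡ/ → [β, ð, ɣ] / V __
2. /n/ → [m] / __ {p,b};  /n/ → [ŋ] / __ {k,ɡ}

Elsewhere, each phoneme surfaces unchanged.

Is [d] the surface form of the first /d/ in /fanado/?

/d/ — between /a/ and /o/, immediately after a vowel — surfaces as [ð] (rule 1).
The actual realization is [ð], not [d].

No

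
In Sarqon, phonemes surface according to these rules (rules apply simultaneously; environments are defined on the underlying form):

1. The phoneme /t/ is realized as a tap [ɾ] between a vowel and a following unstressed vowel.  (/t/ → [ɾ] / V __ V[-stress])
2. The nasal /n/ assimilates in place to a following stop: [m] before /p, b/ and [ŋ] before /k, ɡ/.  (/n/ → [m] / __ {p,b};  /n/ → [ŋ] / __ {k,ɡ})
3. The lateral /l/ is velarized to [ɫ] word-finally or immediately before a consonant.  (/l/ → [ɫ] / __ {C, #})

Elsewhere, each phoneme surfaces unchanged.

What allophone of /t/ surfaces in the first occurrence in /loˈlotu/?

/t/ meets the environment for rule 1 (between a vowel and a following unstressed vowel) → [ɾ].

[ɾ]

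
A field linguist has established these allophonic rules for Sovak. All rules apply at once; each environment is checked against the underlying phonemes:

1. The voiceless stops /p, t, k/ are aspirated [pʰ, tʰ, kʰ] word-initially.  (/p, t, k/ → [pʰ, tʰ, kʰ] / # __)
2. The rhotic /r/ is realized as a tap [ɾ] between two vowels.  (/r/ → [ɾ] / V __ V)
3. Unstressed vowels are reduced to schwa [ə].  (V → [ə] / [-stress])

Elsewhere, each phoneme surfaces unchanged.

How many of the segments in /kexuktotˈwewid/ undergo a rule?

5

Segments that undergo a rule: /k/ → [kʰ] (rule 1); /e/ → [ə] (rule 3); /u/ → [ə] (rule 3); /o/ → [ə] (rule 3); /i/ → [ə] (rule 3).
All other segments surface unchanged.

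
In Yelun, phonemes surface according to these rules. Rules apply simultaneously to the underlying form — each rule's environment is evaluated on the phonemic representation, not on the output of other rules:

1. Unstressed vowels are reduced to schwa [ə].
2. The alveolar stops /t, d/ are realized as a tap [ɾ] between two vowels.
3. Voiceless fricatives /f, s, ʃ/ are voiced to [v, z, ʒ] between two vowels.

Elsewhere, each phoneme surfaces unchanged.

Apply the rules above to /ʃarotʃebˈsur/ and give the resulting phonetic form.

[ʃərətʃəbˈsur]

/ʃ/ (word-initial) fails the environment for rule 3, so it stays [ʃ].
/a/ — between /ʃ/ and /r/, in an unstressed syllable — surfaces as [ə] (rule 1).
/r/ (between /a/ and /o/) is unaffected → [r].
/o/ meets the environment for rule 1 (in an unstressed syllable) → [ə].
/t/ (between /o/ and /ʃ/) is in the target of rule 2 but the environment (between two vowels) is not met → [t].
/ʃ/ — between /t/ and /e/; rule 3 does not apply here → [ʃ].
/e/ — between /ʃ/ and /b/, in an unstressed syllable — surfaces as [ə] (rule 1).
/b/ (between /e/ and /s/): no rule targets it → [b].
/s/ (between /b/ and /u/) fails the environment for rule 3, so it stays [s].
/u/ (between /s/ and /r/): rule 1 targets it, but not in an unstressed syllable → unchanged [u].
/r/ — not in any rule's target class → [r].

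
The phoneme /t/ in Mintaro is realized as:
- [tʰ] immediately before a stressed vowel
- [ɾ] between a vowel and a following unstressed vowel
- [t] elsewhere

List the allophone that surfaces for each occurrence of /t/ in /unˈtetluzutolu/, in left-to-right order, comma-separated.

[tʰ], [t], [ɾ]

Occurrence 1 (position 3): immediately before a stressed vowel → [tʰ].
Occurrence 2 (position 5): no conditioning environment matches → elsewhere allophone [t].
Occurrence 3 (position 10): between a vowel and an unstressed vowel → [ɾ].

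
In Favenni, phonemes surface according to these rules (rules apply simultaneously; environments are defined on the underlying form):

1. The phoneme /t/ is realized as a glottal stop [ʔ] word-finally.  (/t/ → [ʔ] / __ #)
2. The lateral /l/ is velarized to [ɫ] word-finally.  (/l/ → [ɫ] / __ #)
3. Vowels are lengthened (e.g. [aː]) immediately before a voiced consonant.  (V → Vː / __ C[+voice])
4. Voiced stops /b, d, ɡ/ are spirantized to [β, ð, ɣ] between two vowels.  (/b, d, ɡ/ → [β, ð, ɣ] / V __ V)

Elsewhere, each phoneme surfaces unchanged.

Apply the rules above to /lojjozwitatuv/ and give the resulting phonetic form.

/l/ — word-initial; rule 2 does not apply here → [l].
/o/ (between /l/ and /j/) occurs before a voiced consonant → [oː] by rule 3.
/j/ — not in any rule's target class → [j].
/j/ (between /j/ and /o/): no rule targets it → [j].
Rule 3 applies to /o/ (between /j/ and /z/: before a voiced consonant) → [oː].
/z/ (between /o/ and /w/) is unaffected → [z].
/w/ stays [w].
/i/ (between /w/ and /t/): rule 3 targets it, but not before a voiced consonant → unchanged [i].
/t/ (between /i/ and /a/): rule 1 targets it, but not word-finally → unchanged [t].
/a/ (between /t/ and /t/) is in the target of rule 3 but the environment (before a voiced consonant) is not met → [a].
/t/ (between /a/ and /u/): rule 1 targets it, but not word-finally → unchanged [t].
/u/ — between /t/ and /v/, before a voiced consonant — surfaces as [uː] (rule 3).
/v/ (word-final) is unaffected → [v].

[loːjjoːzwitatuːv]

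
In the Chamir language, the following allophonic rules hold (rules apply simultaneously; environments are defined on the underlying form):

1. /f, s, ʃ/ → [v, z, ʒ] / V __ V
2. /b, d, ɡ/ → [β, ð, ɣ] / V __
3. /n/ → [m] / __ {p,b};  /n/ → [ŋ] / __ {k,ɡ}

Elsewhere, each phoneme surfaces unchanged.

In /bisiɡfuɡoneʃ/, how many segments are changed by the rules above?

3

Segments that undergo a rule: /s/ → [z] (rule 1); /ɡ/ → [ɣ] (rule 2); /ɡ/ → [ɣ] (rule 2).
All other segments surface unchanged.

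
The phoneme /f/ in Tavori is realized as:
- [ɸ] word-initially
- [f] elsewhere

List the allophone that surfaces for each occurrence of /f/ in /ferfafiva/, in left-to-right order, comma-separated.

[ɸ], [f], [f]

Occurrence 1 (position 1): word-initially → [ɸ].
Occurrence 2 (position 4): no conditioning environment matches → elsewhere allophone [f].
Occurrence 3 (position 6): no conditioning environment matches → elsewhere allophone [f].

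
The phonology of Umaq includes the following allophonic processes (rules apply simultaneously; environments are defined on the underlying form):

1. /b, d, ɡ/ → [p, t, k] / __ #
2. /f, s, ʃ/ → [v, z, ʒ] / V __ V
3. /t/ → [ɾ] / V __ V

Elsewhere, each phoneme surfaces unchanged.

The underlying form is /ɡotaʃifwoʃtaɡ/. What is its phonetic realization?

/ɡ/ (word-initial) fails the environment for rule 1, so it stays [ɡ].
/o/ stays [o].
/t/ — between /o/ and /a/, between two vowels — surfaces as [ɾ] (rule 3).
/a/ stays [a].
Rule 2 applies to /ʃ/ (between /a/ and /i/: between two vowels) → [ʒ].
/i/ — not in any rule's target class → [i].
/f/ — between /i/ and /w/; rule 2 does not apply here → [f].
/w/ (between /f/ and /o/) is unaffected → [w].
/o/ (between /w/ and /ʃ/) is unaffected → [o].
/ʃ/ — between /o/ and /t/; rule 2 does not apply here → [ʃ].
/t/ (between /ʃ/ and /a/) fails the environment for rule 3, so it stays [t].
/a/ stays [a].
/ɡ/ — word-final, word-finally — surfaces as [k] (rule 1).

[ɡoɾaʒifwoʃtak]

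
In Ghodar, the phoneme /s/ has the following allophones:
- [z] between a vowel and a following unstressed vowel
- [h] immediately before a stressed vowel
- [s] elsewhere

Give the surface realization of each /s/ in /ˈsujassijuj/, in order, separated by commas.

Occurrence 1 (position 1): immediately before a stressed vowel → [h].
Occurrence 2 (position 5): no conditioning environment matches → elsewhere allophone [s].
Occurrence 3 (position 6): no conditioning environment matches → elsewhere allophone [s].

[h], [s], [s]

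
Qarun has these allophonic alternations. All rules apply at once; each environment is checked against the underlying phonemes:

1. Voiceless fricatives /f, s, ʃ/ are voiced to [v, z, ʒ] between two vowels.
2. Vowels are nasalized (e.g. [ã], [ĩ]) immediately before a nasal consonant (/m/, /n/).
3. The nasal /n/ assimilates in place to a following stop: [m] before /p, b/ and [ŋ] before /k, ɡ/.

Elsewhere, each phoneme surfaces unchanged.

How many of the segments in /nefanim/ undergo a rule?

Segments that undergo a rule: /f/ → [v] (rule 1); /a/ → [ã] (rule 2); /i/ → [ĩ] (rule 2).
All other segments surface unchanged.

3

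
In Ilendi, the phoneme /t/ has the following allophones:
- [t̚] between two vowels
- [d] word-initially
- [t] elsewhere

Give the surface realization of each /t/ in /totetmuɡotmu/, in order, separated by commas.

[d], [t̚], [t], [t]

Occurrence 1 (position 1): word-initially → [d].
Occurrence 2 (position 3): between two vowels → [t̚].
Occurrence 3 (position 5): no conditioning environment matches → elsewhere allophone [t].
Occurrence 4 (position 10): no conditioning environment matches → elsewhere allophone [t].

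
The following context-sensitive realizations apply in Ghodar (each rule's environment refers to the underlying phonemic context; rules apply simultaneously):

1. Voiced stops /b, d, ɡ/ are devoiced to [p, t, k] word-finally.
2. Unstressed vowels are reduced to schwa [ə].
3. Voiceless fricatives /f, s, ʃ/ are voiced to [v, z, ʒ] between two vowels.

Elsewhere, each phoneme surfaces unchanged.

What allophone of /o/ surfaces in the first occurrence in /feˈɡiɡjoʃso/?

[ə]

/o/ (between /j/ and /ʃ/): in an unstressed syllable, so rule 2 applies → [ə].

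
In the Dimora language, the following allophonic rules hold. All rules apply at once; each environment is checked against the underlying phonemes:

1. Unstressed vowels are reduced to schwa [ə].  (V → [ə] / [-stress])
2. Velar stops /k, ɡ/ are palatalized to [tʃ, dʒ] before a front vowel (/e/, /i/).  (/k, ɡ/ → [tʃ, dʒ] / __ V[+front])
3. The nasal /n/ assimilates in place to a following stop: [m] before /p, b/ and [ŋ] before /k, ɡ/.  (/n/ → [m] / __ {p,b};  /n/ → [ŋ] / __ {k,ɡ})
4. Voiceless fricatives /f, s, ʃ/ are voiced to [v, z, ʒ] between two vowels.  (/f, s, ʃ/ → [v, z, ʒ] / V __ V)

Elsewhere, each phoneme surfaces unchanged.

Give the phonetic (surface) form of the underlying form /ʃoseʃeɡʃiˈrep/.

/ʃ/ (word-initial): rule 4 targets it, but not between two vowels → unchanged [ʃ].
/o/ meets the environment for rule 1 (in an unstressed syllable) → [ə].
/s/ meets the environment for rule 4 (between two vowels) → [z].
/e/ (between /s/ and /ʃ/): in an unstressed syllable, so rule 1 applies → [ə].
/ʃ/ (between /e/ and /e/) occurs between two vowels → [ʒ] by rule 4.
Rule 1 applies to /e/ (between /ʃ/ and /ɡ/: in an unstressed syllable) → [ə].
/ɡ/ (between /e/ and /ʃ/) fails the environment for rule 2, so it stays [ɡ].
/ʃ/ (between /ɡ/ and /i/) fails the environment for rule 4, so it stays [ʃ].
Rule 1 applies to /i/ (between /ʃ/ and /r/: in an unstressed syllable) → [ə].
/r/ (between /i/ and /e/): no rule targets it → [r].
/e/ (between /r/ and /p/) is in the target of rule 1 but the environment (in an unstressed syllable) is not met → [e].
/p/ (word-final) is unaffected → [p].

[ʃəzəʒəɡʃəˈrep]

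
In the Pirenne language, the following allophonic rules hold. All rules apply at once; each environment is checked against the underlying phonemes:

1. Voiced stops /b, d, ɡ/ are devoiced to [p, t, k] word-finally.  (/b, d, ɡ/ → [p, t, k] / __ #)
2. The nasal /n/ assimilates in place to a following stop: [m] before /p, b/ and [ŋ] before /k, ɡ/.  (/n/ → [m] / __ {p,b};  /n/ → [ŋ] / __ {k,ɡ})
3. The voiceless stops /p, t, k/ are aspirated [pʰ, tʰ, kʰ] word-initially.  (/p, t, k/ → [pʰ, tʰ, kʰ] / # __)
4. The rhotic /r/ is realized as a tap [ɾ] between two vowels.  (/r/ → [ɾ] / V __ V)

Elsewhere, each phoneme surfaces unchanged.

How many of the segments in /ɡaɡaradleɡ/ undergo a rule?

Segments that undergo a rule: /r/ → [ɾ] (rule 4); /ɡ/ → [k] (rule 1).
All other segments surface unchanged.

2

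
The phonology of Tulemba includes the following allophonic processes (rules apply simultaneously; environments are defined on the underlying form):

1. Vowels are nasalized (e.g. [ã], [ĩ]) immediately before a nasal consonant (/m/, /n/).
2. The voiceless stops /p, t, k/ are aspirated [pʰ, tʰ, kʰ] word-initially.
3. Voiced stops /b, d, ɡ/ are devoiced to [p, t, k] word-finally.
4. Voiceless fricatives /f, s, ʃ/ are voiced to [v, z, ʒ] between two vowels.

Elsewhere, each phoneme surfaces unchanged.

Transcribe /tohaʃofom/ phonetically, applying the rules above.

[tʰohaʒovõm]

/t/ (word-initial): word-initially, so rule 2 applies → [tʰ].
/o/ (between /t/ and /h/) fails the environment for rule 1, so it stays [o].
/h/ — not in any rule's target class → [h].
/a/ (between /h/ and /ʃ/) is in the target of rule 1 but the environment (before a nasal consonant) is not met → [a].
/ʃ/ meets the environment for rule 4 (between two vowels) → [ʒ].
/o/ (between /ʃ/ and /f/): rule 1 targets it, but not before a nasal consonant → unchanged [o].
Rule 4 applies to /f/ (between /o/ and /o/: between two vowels) → [v].
/o/ — between /f/ and /m/, before a nasal consonant — surfaces as [õ] (rule 1).
/m/ (word-final) is unaffected → [m].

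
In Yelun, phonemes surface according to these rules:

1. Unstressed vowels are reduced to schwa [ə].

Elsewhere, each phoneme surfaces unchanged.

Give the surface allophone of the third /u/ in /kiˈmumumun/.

/u/ — between /m/ and /n/, in an unstressed syllable — surfaces as [ə] (rule 1).

[ə]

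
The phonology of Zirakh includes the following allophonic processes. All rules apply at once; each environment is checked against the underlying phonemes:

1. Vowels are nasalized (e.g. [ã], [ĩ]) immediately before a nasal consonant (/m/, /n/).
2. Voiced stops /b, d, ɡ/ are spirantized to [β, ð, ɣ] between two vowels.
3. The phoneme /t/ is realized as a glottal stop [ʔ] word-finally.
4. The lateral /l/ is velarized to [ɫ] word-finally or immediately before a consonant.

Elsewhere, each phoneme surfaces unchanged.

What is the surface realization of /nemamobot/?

/n/ (word-initial): no rule targets it → [n].
/e/ — between /n/ and /m/, before a nasal consonant — surfaces as [ẽ] (rule 1).
/m/ stays [m].
/a/ meets the environment for rule 1 (before a nasal consonant) → [ã].
/m/ — not in any rule's target class → [m].
/o/ (between /m/ and /b/) is in the target of rule 1 but the environment (before a nasal consonant) is not met → [o].
/b/ — between /o/ and /o/, between two vowels — surfaces as [β] (rule 2).
/o/ (between /b/ and /t/) is in the target of rule 1 but the environment (before a nasal consonant) is not met → [o].
Rule 3 applies to /t/ (word-final: word-finally) → [ʔ].

[nẽmãmoβoʔ]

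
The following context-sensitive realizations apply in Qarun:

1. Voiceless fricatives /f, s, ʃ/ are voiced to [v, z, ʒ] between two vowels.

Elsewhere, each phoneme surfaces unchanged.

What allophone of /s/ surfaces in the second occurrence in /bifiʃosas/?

[s]

/s/ — word-final; rule 1 does not apply here → [s].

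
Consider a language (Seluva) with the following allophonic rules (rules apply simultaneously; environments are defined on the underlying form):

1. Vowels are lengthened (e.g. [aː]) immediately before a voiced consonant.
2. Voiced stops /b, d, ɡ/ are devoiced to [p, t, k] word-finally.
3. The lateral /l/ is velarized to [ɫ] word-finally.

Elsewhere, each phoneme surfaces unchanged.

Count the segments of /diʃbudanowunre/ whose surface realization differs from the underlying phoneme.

Segments that undergo a rule: /u/ → [uː] (rule 1); /a/ → [aː] (rule 1); /o/ → [oː] (rule 1); /u/ → [uː] (rule 1).
All other segments surface unchanged.

4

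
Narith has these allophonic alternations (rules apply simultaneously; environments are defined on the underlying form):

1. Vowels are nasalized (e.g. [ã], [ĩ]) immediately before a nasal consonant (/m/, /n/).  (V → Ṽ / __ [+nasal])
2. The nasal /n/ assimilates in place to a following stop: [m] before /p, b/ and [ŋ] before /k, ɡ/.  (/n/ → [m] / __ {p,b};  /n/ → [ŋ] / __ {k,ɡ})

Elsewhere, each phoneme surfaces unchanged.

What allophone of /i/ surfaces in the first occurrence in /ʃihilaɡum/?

[i]

/i/ — between /ʃ/ and /h/; rule 1 does not apply here → [i].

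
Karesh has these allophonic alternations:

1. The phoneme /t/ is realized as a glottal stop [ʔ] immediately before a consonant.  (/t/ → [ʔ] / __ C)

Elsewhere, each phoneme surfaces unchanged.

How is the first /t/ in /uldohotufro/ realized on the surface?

[t]

/t/ (between /o/ and /u/) is in the target of rule 1 but the environment (immediately before a consonant) is not met → [t].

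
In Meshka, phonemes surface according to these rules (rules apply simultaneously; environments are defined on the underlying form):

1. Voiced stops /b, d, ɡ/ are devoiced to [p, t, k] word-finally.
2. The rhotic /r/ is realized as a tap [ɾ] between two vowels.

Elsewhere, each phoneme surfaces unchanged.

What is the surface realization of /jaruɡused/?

/r/ — between /a/ and /u/, between two vowels — surfaces as [ɾ] (rule 2).
/ɡ/ — between /u/ and /u/; rule 1 does not apply here → [ɡ].
/d/ meets the environment for rule 1 (word-finally) → [t].

[jaɾuɡuset]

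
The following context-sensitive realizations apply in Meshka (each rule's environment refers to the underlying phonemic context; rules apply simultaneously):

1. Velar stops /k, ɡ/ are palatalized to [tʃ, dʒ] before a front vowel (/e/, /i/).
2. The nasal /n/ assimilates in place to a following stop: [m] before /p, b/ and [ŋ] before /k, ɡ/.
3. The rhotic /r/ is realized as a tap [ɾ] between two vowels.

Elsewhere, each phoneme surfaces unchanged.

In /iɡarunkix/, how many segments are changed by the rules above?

Segments that undergo a rule: /r/ → [ɾ] (rule 3); /n/ → [ŋ] (rule 2); /k/ → [tʃ] (rule 1).
All other segments surface unchanged.

3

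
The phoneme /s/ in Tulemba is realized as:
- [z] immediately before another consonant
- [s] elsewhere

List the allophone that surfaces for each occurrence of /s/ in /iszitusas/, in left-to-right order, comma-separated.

[z], [s], [s]

Occurrence 1 (position 2): immediately before another consonant → [z].
Occurrence 2 (position 7): no conditioning environment matches → elsewhere allophone [s].
Occurrence 3 (position 9): no conditioning environment matches → elsewhere allophone [s].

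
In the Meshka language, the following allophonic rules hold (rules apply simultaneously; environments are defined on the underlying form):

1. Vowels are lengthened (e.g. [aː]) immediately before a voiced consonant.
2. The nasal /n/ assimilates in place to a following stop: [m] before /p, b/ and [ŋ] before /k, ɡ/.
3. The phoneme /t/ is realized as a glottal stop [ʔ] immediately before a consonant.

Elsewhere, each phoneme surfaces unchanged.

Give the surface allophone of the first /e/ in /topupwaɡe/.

[e]

/e/ — word-final; rule 1 does not apply here → [e].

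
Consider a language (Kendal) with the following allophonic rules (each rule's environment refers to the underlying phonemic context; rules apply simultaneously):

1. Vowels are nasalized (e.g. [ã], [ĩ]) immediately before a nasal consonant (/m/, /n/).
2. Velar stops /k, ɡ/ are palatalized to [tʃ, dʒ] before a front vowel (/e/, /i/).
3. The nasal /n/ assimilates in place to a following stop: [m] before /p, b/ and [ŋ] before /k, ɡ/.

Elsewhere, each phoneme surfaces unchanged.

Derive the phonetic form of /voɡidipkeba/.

/o/ — between /v/ and /ɡ/; rule 1 does not apply here → [o].
/ɡ/ (between /o/ and /i/) occurs before a front vowel → [dʒ] by rule 2.
/i/ (between /ɡ/ and /d/) fails the environment for rule 1, so it stays [i].
/i/ (between /d/ and /p/) is in the target of rule 1 but the environment (before a nasal consonant) is not met → [i].
/k/ — between /p/ and /e/, before a front vowel — surfaces as [tʃ] (rule 2).
/e/ (between /k/ and /b/): rule 1 targets it, but not before a nasal consonant → unchanged [e].
/a/ (word-final) fails the environment for rule 1, so it stays [a].

[vodʒidiptʃeba]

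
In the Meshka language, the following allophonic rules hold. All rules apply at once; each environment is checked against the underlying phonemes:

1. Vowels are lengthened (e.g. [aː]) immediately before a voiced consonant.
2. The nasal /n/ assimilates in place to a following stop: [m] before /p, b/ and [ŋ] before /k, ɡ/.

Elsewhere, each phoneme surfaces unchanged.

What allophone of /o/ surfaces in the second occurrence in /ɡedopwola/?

/o/ meets the environment for rule 1 (before a voiced consonant) → [oː].

[oː]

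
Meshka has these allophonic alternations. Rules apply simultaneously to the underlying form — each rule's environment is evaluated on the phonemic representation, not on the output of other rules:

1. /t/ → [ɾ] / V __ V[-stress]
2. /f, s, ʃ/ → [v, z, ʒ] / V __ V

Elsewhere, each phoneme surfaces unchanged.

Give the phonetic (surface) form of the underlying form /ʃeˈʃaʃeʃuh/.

/ʃ/ (word-initial): rule 2 targets it, but not between two vowels → unchanged [ʃ].
/e/ (between /ʃ/ and /ʃ/) is unaffected → [e].
/ʃ/ (between /e/ and /a/): between two vowels, so rule 2 applies → [ʒ].
/a/ stays [a].
/ʃ/ — between /a/ and /e/, between two vowels — surfaces as [ʒ] (rule 2).
/e/ stays [e].
/ʃ/ (between /e/ and /u/): between two vowels, so rule 2 applies → [ʒ].
/u/ — not in any rule's target class → [u].
/h/ stays [h].

[ʃeˈʒaʒeʒuh]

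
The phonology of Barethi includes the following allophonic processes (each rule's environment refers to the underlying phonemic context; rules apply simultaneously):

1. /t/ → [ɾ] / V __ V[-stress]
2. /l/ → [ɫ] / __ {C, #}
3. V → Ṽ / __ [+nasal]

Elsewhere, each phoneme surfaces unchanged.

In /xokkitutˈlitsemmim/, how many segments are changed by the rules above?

3

Segments that undergo a rule: /t/ → [ɾ] (rule 1); /e/ → [ẽ] (rule 3); /i/ → [ĩ] (rule 3).
All other segments surface unchanged.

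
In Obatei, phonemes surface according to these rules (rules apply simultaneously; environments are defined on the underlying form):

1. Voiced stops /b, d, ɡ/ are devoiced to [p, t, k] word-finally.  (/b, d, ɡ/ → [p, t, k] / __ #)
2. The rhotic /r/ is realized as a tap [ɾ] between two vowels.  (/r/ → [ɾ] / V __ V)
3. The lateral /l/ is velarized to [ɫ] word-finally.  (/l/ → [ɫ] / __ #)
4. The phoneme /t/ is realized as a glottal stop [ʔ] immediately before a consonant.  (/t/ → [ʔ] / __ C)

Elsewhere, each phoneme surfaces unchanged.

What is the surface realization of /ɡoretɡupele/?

/ɡ/ (word-initial) is in the target of rule 1 but the environment (word-finally) is not met → [ɡ].
Rule 2 applies to /r/ (between /o/ and /e/: between two vowels) → [ɾ].
/t/ (between /e/ and /ɡ/) occurs immediately before a consonant → [ʔ] by rule 4.
/ɡ/ — between /t/ and /u/; rule 1 does not apply here → [ɡ].
/l/ (between /e/ and /e/) is in the target of rule 3 but the environment (word-finally) is not met → [l].

[ɡoɾeʔɡupele]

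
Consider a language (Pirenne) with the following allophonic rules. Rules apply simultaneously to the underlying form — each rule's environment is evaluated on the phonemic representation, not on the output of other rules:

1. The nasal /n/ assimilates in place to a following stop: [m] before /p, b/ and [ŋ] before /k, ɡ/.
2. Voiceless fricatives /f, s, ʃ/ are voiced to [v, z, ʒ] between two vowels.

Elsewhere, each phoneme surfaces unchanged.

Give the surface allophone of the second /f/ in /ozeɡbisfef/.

/f/ (word-final): rule 2 targets it, but not between two vowels → unchanged [f].

[f]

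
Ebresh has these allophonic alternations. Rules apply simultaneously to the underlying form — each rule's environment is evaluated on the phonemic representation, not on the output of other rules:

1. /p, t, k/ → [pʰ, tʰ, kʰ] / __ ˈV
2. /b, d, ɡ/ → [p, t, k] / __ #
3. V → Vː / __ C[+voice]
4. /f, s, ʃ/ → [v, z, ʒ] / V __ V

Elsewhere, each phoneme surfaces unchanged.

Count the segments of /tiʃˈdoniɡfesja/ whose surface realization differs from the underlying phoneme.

2

Segments that undergo a rule: /o/ → [oː] (rule 3); /i/ → [iː] (rule 3).
All other segments surface unchanged.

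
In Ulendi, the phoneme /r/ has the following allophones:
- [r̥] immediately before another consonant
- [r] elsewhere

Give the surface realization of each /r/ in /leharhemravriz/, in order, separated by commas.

Occurrence 1 (position 5): immediately before another consonant → [r̥].
Occurrence 2 (position 9): no conditioning environment matches → elsewhere allophone [r].
Occurrence 3 (position 12): no conditioning environment matches → elsewhere allophone [r].

[r̥], [r], [r]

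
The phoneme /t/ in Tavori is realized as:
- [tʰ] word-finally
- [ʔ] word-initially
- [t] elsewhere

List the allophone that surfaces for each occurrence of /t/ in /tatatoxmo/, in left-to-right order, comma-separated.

[ʔ], [t], [t]

Occurrence 1 (position 1): word-initially → [ʔ].
Occurrence 2 (position 3): no conditioning environment matches → elsewhere allophone [t].
Occurrence 3 (position 5): no conditioning environment matches → elsewhere allophone [t].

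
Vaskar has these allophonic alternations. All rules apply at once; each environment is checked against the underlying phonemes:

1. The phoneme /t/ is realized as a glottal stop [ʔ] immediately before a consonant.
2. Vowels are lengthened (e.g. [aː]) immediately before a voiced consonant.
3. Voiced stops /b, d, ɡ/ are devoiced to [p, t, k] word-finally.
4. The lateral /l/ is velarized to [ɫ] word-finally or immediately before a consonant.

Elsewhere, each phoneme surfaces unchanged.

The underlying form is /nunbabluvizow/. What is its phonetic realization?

/n/ stays [n].
/u/ (between /n/ and /n/): before a voiced consonant, so rule 2 applies → [uː].
/n/ — not in any rule's target class → [n].
/b/ — between /n/ and /a/; rule 3 does not apply here → [b].
/a/ (between /b/ and /b/) occurs before a voiced consonant → [aː] by rule 2.
/b/ (between /a/ and /l/) fails the environment for rule 3, so it stays [b].
/l/ — between /b/ and /u/; rule 4 does not apply here → [l].
/u/ (between /l/ and /v/): before a voiced consonant, so rule 2 applies → [uː].
/v/ — not in any rule's target class → [v].
/i/ meets the environment for rule 2 (before a voiced consonant) → [iː].
/z/ — not in any rule's target class → [z].
/o/ meets the environment for rule 2 (before a voiced consonant) → [oː].
/w/ (word-final) is unaffected → [w].

[nuːnbaːbluːviːzoːw]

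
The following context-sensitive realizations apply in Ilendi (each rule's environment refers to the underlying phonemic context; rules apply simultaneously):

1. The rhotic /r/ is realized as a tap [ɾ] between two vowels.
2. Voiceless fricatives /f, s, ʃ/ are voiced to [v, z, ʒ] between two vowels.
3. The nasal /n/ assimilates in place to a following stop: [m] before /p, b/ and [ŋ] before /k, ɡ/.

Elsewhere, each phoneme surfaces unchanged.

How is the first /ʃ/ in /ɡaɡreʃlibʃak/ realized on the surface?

/ʃ/ — between /e/ and /l/; rule 2 does not apply here → [ʃ].

[ʃ]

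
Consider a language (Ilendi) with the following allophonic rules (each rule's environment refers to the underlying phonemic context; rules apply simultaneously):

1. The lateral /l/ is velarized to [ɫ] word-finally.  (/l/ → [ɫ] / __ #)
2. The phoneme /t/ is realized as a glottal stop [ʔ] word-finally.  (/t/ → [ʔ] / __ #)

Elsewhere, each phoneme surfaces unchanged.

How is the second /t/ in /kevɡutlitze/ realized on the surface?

[t]

/t/ (between /i/ and /z/) is in the target of rule 2 but the environment (word-finally) is not met → [t].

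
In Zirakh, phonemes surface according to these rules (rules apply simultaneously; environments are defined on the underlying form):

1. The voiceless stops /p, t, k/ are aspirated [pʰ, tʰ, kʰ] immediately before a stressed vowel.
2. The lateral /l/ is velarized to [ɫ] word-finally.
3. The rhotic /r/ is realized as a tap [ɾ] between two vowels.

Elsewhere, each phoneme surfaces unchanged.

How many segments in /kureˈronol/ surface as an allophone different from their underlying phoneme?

Segments that undergo a rule: /r/ → [ɾ] (rule 3); /r/ → [ɾ] (rule 3); /l/ → [ɫ] (rule 2).
All other segments surface unchanged.

3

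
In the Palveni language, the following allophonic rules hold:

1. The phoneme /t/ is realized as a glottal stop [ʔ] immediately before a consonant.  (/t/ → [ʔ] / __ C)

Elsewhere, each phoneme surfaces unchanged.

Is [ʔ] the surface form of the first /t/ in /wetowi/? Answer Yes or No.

No

/t/ (between /e/ and /o/) is in the target of rule 1 but the environment (immediately before a consonant) is not met → [t].
The actual realization is [t], not [ʔ].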